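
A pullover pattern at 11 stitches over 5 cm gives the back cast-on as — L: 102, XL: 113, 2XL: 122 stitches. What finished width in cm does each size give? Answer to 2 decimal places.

L 46.36 cm; XL 51.36 cm; 2XL 55.45 cm.

11/5 = 2.2 sts per cm.
L: 102 / 2.2 = 46.364 → 46.36 cm.
XL: 113 / 2.2 = 51.364 → 51.36 cm.
2XL: 122 / 2.2 = 55.455 → 55.45 cm.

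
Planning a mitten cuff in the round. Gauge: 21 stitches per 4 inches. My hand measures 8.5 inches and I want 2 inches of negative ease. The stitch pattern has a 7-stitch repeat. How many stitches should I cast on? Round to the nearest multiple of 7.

Finished = 8.5 − 2 = 6.5 inches.
21 / 4 = 5.25 sts/in.
6.5 × 5.25 = 34.12 sts.
Nearest multiple of 7: 35.

Cast on 35 stitches.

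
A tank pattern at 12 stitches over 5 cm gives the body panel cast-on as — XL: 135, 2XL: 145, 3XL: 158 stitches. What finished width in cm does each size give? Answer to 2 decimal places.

12/5 = 2.4 sts per cm.
XL: 135 / 2.4 = 56.250 → 56.25 cm.
2XL: 145 / 2.4 = 60.417 → 60.42 cm.
3XL: 158 / 2.4 = 65.833 → 65.83 cm.

XL 56.25 cm; 2XL 60.42 cm; 3XL 65.83 cm.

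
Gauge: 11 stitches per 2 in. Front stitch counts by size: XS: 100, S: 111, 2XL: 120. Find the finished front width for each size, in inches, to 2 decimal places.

XS 18.18 inches; S 20.18 inches; 2XL 21.82 inches.

11/2 = 5.5 sts per in.
XS: 100 / 5.5 = 18.182 → 18.18 in.
S: 111 / 5.5 = 20.182 → 20.18 in.
2XL: 120 / 5.5 = 21.818 → 21.82 in.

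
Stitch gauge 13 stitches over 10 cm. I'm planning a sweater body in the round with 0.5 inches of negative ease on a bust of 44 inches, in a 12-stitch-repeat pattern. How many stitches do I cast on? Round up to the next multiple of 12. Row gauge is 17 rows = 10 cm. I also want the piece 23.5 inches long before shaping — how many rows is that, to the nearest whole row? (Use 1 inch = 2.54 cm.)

Cast on 144 stitches; work 101 rows.

Finished = 44 − 0.5 = 43.5 inches.
43.5 inches × 2.54 = 110.49 cm.
13/10 = 1.3 sts per cm; 110.49 × 1.3 = 143.64 sts.
Next multiple of 12 → 144.
23.5 inches = 59.69 cm; × 1.7 = 101.47 → 101 rows.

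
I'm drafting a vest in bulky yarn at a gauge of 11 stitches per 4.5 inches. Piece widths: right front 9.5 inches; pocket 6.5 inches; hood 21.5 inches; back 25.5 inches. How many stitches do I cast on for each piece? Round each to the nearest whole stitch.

right front 23; pocket 16; hood 53; back 62.

Rate = 11/4.5 = 2.444 sts per in.
right front: 9.5 × 2.444 = 23.22 → 23.
pocket: 6.5 × 2.444 = 15.89 → 16.
hood: 21.5 × 2.444 = 52.56 → 53.
back: 25.5 × 2.444 = 62.33 → 62.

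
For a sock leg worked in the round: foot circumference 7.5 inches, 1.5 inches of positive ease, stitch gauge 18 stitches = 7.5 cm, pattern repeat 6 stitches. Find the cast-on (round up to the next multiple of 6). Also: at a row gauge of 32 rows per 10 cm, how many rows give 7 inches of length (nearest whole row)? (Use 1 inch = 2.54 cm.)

Finished = 7.5 + 1.5 = 9 inches.
9 inches × 2.54 = 22.86 cm.
18/7.5 = 2.4 sts per cm; 22.86 × 2.4 = 54.86 sts.
Next multiple of 6 → 60.
7 inches = 17.78 cm; × 3.2 = 56.90 → 57 rows.

Cast on 60 stitches; work 57 rows.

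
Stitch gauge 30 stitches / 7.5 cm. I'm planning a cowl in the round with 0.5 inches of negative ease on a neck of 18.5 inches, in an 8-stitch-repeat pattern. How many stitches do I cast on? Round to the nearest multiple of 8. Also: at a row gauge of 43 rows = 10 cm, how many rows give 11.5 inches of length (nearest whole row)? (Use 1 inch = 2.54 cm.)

Finished = 18.5 − 0.5 = 18 inches.
18 inches × 2.54 = 45.72 cm.
30/7.5 = 4 sts per cm; 45.72 × 4 = 182.88 sts.
Nearest multiple of 8 → 184.
11.5 inches = 29.21 cm; × 4.3 = 125.60 → 126 rows.

Cast on 184 stitches; work 126 rows.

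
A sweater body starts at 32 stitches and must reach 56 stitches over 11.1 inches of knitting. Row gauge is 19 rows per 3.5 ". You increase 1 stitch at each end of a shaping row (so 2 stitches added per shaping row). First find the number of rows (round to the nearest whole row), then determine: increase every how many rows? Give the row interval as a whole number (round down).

Increase every 5th row.

Rows = 11.1 × 5.429 = 60.3 → 60 rows.
Stitches to add: 24 → 12 shaping rows (at 2 st each).
60 / 12 = 5.00 → every 5 rows.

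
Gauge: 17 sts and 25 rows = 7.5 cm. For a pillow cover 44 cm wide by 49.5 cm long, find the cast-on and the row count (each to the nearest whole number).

Cast on 100 stitches and work 165 rows.

Stitch gauge = 17/7.5 = 2.267 sts/cm; 44 × 2.267 = 99.73 → 100 sts.
Row gauge = 25/7.5 = 3.333 rows/cm; 49.5 × 3.333 = 165.00 → 165 rows.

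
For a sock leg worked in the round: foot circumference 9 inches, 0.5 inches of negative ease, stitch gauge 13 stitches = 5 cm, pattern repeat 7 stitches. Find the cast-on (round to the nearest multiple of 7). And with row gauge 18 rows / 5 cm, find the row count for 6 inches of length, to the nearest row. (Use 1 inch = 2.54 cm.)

Finished = 9 − 0.5 = 8.5 inches.
8.5 inches × 2.54 = 21.59 cm.
13/5 = 2.6 sts per cm; 21.59 × 2.6 = 56.13 sts.
Nearest multiple of 7 → 56.
6 inches = 15.24 cm; × 3.6 = 54.86 → 55 rows.

Cast on 56 stitches; work 55 rows.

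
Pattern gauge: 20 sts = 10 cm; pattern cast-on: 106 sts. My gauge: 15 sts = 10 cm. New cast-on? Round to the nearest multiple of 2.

Scale factor = 15 / 20 = 0.750.
106 × 15 / 20 = 79.50 sts.
→ 80 sts.

CO 80 sts.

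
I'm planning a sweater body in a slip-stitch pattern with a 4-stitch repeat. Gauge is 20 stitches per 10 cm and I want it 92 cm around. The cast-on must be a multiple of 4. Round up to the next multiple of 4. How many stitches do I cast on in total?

CO 184 sts.

20 / 10 = 2 sts per cm.
92 × 2 = 184.00 sts.
Next multiple of 4: 184.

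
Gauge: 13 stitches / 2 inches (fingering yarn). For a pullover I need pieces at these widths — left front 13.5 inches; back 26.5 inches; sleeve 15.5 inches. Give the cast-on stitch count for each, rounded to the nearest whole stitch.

Rate = 13/2 = 6.5 sts per in.
left front: 13.5 × 6.5 = 87.75 → 88.
back: 26.5 × 6.5 = 172.25 → 172.
sleeve: 15.5 × 6.5 = 100.75 → 101.

left front 88; back 172; sleeve 101.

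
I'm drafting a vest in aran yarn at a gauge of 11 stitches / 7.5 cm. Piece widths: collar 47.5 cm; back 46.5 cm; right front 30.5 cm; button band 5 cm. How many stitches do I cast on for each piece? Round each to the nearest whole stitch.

collar 70; back 68; right front 45; button band 7.

Rate = 11/7.5 = 1.467 sts per cm.
collar: 47.5 × 1.467 = 69.67 → 70.
back: 46.5 × 1.467 = 68.20 → 68.
right front: 30.5 × 1.467 = 44.73 → 45.
button band: 5 × 1.467 = 7.33 → 7.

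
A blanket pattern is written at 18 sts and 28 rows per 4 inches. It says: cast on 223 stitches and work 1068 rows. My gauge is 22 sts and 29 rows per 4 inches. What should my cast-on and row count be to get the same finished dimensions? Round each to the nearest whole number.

Stitches: 223 × 22/18 = 272.56 → 273.
Rows: 1068 × 29/28 = 1106.14 → 1106.

Cast on 273 stitches; work 1106 rows.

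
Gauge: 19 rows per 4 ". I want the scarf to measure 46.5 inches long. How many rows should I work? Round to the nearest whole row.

Knit 221 rows.

19 rows / 4 in = 4.75 rows per inch.
46.5 × 4.75 = 220.88 rows.
Round to nearest → 221.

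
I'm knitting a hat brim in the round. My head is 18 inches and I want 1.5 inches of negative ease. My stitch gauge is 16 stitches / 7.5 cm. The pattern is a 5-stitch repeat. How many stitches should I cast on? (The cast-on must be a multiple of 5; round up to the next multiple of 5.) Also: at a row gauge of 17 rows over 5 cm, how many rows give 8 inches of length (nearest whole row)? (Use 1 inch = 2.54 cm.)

Cast on 90 stitches; work 69 rows.

Finished = 18 − 1.5 = 16.5 inches.
16.5 inches × 2.54 = 41.91 cm.
16/7.5 = 2.133 sts per cm; 41.91 × 2.133 = 89.41 sts.
Next multiple of 5 → 90.
8 inches = 20.32 cm; × 3.4 = 69.09 → 69 rows.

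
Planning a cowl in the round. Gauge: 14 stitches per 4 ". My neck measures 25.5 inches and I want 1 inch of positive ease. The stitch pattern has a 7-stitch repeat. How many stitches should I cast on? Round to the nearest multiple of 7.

CO 91 sts.

Finished = 25.5 + 1 = 26.5 inches.
14 / 4 = 3.5 sts/in.
26.5 × 3.5 = 92.75 sts.
Nearest multiple of 7: 91.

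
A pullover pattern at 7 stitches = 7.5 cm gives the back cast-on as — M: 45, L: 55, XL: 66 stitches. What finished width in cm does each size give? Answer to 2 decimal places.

M 48.21 cm; L 58.93 cm; XL 70.71 cm.

7/7.5 = 0.933 sts per cm.
M: 45 / 0.933 = 48.214 → 48.21 cm.
L: 55 / 0.933 = 58.929 → 58.93 cm.
XL: 66 / 0.933 = 70.714 → 70.71 cm.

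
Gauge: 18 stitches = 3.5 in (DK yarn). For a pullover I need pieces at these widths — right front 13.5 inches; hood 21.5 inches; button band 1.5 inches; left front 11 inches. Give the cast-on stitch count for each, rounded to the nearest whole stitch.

Rate = 18/3.5 = 5.143 sts per in.
right front: 13.5 × 5.143 = 69.43 → 69.
hood: 21.5 × 5.143 = 110.57 → 111.
button band: 1.5 × 5.143 = 7.71 → 8.
left front: 11 × 5.143 = 56.57 → 57.

right front 69; hood 111; button band 8; left front 57.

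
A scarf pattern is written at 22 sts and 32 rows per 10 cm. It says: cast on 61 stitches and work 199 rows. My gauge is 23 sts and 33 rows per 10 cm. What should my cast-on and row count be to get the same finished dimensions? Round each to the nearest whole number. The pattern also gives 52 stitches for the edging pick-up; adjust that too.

Cast on 64 stitches; work 205 rows; edging pick-up 54 stitches.

Stitches: 61 × 23/22 = 63.77 → 64.
Rows: 199 × 33/32 = 205.22 → 205.
edging pick-up: 52 × 23/22 = 54.36 → 54.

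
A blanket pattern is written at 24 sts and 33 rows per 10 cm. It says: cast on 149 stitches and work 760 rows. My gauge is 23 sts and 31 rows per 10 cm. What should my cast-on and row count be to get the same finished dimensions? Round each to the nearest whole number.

Cast on 143 stitches; work 714 rows.

Stitches: 149 × 23/24 = 142.79 → 143.
Rows: 760 × 31/33 = 713.94 → 714.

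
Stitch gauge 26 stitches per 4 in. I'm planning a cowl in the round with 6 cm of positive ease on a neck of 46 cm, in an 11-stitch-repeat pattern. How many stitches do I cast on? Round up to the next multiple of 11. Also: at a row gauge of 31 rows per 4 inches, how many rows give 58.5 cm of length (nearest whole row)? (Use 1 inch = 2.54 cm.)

Finished = 46 + 6 = 52 cm.
52 cm × 1/2.54 = 20.47 inches.
26/4 = 6.5 sts per in; 20.47 × 6.5 = 133.07 sts.
Next multiple of 11 → 143.
58.5 cm = 23.03 inches; × 7.75 = 178.49 → 178 rows.

Cast on 143 stitches; work 178 rows.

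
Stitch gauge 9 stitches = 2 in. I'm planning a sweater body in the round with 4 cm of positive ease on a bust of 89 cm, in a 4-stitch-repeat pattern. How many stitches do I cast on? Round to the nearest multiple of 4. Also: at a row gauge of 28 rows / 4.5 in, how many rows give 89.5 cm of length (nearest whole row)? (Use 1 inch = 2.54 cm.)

Cast on 164 stitches; work 219 rows.

Finished = 89 + 4 = 93 cm.
93 cm × 1/2.54 = 36.61 inches.
9/2 = 4.5 sts per in; 36.61 × 4.5 = 164.76 sts.
Nearest multiple of 4 → 164.
89.5 cm = 35.24 inches; × 6.222 = 219.25 → 219 rows.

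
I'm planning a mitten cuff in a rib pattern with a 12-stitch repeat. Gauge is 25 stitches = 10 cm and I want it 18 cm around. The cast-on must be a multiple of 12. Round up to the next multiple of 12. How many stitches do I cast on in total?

25 / 10 = 2.5 sts per cm.
18 × 2.5 = 45.00 sts.
Next multiple of 12: 48.

Cast on 48 stitches.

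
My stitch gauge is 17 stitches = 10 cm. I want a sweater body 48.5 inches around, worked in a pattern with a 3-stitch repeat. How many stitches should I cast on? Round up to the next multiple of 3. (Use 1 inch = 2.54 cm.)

48.5 in = 48.5 × 2.54 = 123.19 cm.
17 / 10 = 1.7 sts/cm.
123.19 × 1.7 = 209.42 sts.
→ 210.

Cast on 210 stitches.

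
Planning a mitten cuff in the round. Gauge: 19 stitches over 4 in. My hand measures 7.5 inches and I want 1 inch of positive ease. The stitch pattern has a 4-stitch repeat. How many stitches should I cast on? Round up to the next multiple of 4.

Finished = 7.5 + 1 = 8.5 inches.
19 / 4 = 4.75 sts/in.
8.5 × 4.75 = 40.38 sts.
Next multiple of 4: 44.

Cast on 44 stitches.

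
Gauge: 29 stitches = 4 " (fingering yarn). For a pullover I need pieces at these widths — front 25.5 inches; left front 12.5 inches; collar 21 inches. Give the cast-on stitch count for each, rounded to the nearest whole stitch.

front 185; left front 91; collar 152.

Rate = 29/4 = 7.25 sts per in.
front: 25.5 × 7.25 = 184.88 → 185.
left front: 12.5 × 7.25 = 90.62 → 91.
collar: 21 × 7.25 = 152.25 → 152.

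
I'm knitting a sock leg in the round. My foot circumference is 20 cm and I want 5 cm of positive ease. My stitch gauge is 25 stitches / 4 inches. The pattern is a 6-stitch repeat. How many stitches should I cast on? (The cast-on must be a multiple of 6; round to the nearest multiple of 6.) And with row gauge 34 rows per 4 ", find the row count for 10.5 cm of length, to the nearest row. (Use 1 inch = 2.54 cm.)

Finished = 20 + 5 = 25 cm.
25 cm × 1/2.54 = 9.84 inches.
25/4 = 6.25 sts per in; 9.84 × 6.25 = 61.52 sts.
Nearest multiple of 6 → 60.
10.5 cm = 4.13 inches; × 8.5 = 35.14 → 35 rows.

Cast on 60 stitches; work 35 rows.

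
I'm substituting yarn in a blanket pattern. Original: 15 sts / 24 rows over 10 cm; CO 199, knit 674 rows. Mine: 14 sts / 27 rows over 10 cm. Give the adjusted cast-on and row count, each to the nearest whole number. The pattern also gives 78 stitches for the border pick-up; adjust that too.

Stitches: 199 × 14/15 = 185.73 → 186.
Rows: 674 × 27/24 = 758.25 → 758.
border pick-up: 78 × 14/15 = 72.80 → 73.

Cast on 186 stitches; work 758 rows; border pick-up 73 stitches.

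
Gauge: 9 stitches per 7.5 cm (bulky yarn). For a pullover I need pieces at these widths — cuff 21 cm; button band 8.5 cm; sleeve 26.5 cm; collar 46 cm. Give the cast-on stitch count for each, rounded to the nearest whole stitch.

Rate = 9/7.5 = 1.2 sts per cm.
cuff: 21 × 1.2 = 25.20 → 25.
button band: 8.5 × 1.2 = 10.20 → 10.
sleeve: 26.5 × 1.2 = 31.80 → 32.
collar: 46 × 1.2 = 55.20 → 55.

cuff 25; button band 10; sleeve 32; collar 55.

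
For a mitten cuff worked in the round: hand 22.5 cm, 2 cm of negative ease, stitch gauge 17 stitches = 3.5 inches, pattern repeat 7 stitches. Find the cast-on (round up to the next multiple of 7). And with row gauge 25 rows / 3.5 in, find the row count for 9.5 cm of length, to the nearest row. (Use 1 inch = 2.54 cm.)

Finished = 22.5 − 2 = 20.5 cm.
20.5 cm × 1/2.54 = 8.07 inches.
17/3.5 = 4.857 sts per in; 8.07 × 4.857 = 39.20 sts.
Next multiple of 7 → 42.
9.5 cm = 3.74 inches; × 7.143 = 26.72 → 27 rows.

Cast on 42 stitches; work 27 rows.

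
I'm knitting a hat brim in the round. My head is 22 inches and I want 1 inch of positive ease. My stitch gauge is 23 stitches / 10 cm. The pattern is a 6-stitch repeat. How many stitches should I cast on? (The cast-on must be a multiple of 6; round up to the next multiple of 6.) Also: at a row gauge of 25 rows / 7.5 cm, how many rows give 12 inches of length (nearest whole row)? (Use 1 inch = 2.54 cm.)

Cast on 138 stitches; work 102 rows.

Finished = 22 + 1 = 23 inches.
23 inches × 2.54 = 58.42 cm.
23/10 = 2.3 sts per cm; 58.42 × 2.3 = 134.37 sts.
Next multiple of 6 → 138.
12 inches = 30.48 cm; × 3.333 = 101.60 → 102 rows.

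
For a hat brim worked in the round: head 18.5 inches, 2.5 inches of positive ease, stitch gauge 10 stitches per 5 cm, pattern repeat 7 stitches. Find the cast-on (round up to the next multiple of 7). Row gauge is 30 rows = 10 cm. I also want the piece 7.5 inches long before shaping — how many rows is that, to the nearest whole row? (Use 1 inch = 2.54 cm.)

Finished = 18.5 + 2.5 = 21 inches.
21 inches × 2.54 = 53.34 cm.
10/5 = 2 sts per cm; 53.34 × 2 = 106.68 sts.
Next multiple of 7 → 112.
7.5 inches = 19.05 cm; × 3 = 57.15 → 57 rows.

Cast on 112 stitches; work 57 rows.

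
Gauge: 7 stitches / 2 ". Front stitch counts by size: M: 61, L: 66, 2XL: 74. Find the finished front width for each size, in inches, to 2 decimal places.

7/2 = 3.5 sts per in.
M: 61 / 3.5 = 17.429 → 17.43 in.
L: 66 / 3.5 = 18.857 → 18.86 in.
2XL: 74 / 3.5 = 21.143 → 21.14 in.

M 17.43 inches; L 18.86 inches; 2XL 21.14 inches.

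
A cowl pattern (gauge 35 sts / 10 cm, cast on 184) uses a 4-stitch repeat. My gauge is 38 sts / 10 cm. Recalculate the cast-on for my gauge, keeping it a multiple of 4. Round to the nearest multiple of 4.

184 × 38 / 35 = 199.77.
Nearest multiple of 4: 200.

Cast on 200 stitches.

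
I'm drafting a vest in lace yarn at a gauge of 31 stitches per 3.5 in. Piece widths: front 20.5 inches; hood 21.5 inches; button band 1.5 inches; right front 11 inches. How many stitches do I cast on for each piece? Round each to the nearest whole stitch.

front 182; hood 190; button band 13; right front 97.

Rate = 31/3.5 = 8.857 sts per in.
front: 20.5 × 8.857 = 181.57 → 182.
hood: 21.5 × 8.857 = 190.43 → 190.
button band: 1.5 × 8.857 = 13.29 → 13.
right front: 11 × 8.857 = 97.43 → 97.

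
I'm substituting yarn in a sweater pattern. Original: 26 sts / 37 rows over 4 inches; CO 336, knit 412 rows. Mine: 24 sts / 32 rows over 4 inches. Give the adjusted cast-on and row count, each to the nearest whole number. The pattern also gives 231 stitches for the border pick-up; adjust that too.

Stitches: 336 × 24/26 = 310.15 → 310.
Rows: 412 × 32/37 = 356.32 → 356.
border pick-up: 231 × 24/26 = 213.23 → 213.

Cast on 310 stitches; work 356 rows; border pick-up 213 stitches.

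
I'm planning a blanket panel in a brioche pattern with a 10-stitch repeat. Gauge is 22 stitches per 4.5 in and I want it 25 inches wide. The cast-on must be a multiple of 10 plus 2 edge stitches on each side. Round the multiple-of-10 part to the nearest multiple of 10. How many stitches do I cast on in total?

124 stitches.

22 / 4.5 = 4.889 sts per inch.
25 × 4.889 = 122.22 sts.
Less 4 edge sts → 118.22 for the repeat.
Nearest multiple of 10: 120.
Add back 4 edge sts → 124.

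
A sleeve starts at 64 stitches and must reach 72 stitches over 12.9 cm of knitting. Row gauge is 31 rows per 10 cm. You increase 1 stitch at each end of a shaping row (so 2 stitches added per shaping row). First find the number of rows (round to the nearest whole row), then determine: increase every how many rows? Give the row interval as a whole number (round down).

Increase every 10th row.

Rows = 12.9 × 3.1 = 40.0 → 40 rows.
Stitches to add: 8 → 4 shaping rows (at 2 st each).
40 / 4 = 10.00 → every 10 rows.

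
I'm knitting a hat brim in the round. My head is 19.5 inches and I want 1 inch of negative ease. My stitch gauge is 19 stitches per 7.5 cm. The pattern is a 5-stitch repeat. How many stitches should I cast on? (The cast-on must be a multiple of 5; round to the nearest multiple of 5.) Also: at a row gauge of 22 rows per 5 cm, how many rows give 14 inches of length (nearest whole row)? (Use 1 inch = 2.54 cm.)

Finished = 19.5 − 1 = 18.5 inches.
18.5 inches × 2.54 = 46.99 cm.
19/7.5 = 2.533 sts per cm; 46.99 × 2.533 = 119.04 sts.
Nearest multiple of 5 → 120.
14 inches = 35.56 cm; × 4.4 = 156.46 → 156 rows.

Cast on 120 stitches; work 156 rows.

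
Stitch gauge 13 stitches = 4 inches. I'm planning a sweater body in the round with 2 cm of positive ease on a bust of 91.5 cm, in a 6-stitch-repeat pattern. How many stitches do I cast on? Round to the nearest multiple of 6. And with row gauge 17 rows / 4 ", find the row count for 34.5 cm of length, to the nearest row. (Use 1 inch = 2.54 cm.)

Cast on 120 stitches; work 58 rows.

Finished = 91.5 + 2 = 93.5 cm.
93.5 cm × 1/2.54 = 36.81 inches.
13/4 = 3.25 sts per in; 36.81 × 3.25 = 119.64 sts.
Nearest multiple of 6 → 120.
34.5 cm = 13.58 inches; × 4.25 = 57.73 → 58 rows.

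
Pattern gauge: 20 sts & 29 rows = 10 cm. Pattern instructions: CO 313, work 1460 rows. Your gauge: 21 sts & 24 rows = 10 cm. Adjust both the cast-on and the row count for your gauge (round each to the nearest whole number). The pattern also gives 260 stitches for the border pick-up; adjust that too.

Stitches: 313 × 21/20 = 328.65 → 329.
Rows: 1460 × 24/29 = 1208.28 → 1208.
border pick-up: 260 × 21/20 = 273.00 → 273.

Cast on 329 stitches; work 1208 rows; border pick-up 273 stitches.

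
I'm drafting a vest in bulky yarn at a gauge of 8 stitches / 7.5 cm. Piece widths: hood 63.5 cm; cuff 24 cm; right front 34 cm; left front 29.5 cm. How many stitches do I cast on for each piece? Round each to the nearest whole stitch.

hood 68; cuff 26; right front 36; left front 31.

Rate = 8/7.5 = 1.067 sts per cm.
hood: 63.5 × 1.067 = 67.73 → 68.
cuff: 24 × 1.067 = 25.60 → 26.
right front: 34 × 1.067 = 36.27 → 36.
left front: 29.5 × 1.067 = 31.47 → 31.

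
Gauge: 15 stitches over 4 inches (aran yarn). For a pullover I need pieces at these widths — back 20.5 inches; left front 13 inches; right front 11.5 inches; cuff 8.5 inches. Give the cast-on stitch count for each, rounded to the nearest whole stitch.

back 77; left front 49; right front 43; cuff 32.

Rate = 15/4 = 3.75 sts per in.
back: 20.5 × 3.75 = 76.88 → 77.
left front: 13 × 3.75 = 48.75 → 49.
right front: 11.5 × 3.75 = 43.12 → 43.
cuff: 8.5 × 3.75 = 31.88 → 32.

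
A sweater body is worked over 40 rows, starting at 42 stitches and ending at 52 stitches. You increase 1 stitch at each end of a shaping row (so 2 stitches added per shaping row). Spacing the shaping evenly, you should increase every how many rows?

Stitches to add: |52 − 42| = 10.
Shaping rows needed: 10 / 2 = 5.
40 rows / 5 = every 8 rows.

Increase every 8th row.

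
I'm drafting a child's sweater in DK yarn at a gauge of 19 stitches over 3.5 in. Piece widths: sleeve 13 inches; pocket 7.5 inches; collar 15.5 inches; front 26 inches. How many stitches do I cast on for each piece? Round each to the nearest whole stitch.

Rate = 19/3.5 = 5.429 sts per in.
sleeve: 13 × 5.429 = 70.57 → 71.
pocket: 7.5 × 5.429 = 40.71 → 41.
collar: 15.5 × 5.429 = 84.14 → 84.
front: 26 × 5.429 = 141.14 → 141.

sleeve 71; pocket 41; collar 84; front 141.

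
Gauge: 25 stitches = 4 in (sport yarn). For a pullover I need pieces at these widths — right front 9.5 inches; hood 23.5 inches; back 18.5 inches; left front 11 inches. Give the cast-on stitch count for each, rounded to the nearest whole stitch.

Rate = 25/4 = 6.25 sts per in.
right front: 9.5 × 6.25 = 59.38 → 59.
hood: 23.5 × 6.25 = 146.88 → 147.
back: 18.5 × 6.25 = 115.62 → 116.
left front: 11 × 6.25 = 68.75 → 69.

right front 59; hood 147; back 116; left front 69.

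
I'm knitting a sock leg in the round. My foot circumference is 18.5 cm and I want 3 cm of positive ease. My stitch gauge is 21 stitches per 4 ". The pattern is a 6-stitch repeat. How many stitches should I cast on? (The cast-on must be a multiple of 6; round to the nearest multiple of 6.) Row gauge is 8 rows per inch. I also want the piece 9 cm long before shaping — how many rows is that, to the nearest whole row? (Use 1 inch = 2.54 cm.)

Finished = 18.5 + 3 = 21.5 cm.
21.5 cm × 1/2.54 = 8.46 inches.
21/4 = 5.25 sts per in; 8.46 × 5.25 = 44.44 sts.
Nearest multiple of 6 → 42.
9 cm = 3.54 inches; × 8 = 28.35 → 28 rows.

Cast on 42 stitches; work 28 rows.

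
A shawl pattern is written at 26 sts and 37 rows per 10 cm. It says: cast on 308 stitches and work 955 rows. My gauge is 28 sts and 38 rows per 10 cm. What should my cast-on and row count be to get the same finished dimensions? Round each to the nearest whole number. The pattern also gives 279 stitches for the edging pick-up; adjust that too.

Cast on 332 stitches; work 981 rows; edging pick-up 300 stitches.

Stitches: 308 × 28/26 = 331.69 → 332.
Rows: 955 × 38/37 = 980.81 → 981.
edging pick-up: 279 × 28/26 = 300.46 → 300.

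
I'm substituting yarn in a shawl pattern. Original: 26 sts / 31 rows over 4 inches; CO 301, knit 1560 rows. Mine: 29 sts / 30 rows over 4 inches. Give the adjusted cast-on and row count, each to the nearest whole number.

Stitches: 301 × 29/26 = 335.73 → 336.
Rows: 1560 × 30/31 = 1509.68 → 1510.

Cast on 336 stitches; work 1510 rows.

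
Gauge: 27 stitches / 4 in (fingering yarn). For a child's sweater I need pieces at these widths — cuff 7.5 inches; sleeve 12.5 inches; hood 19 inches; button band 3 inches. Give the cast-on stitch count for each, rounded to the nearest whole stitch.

cuff 51; sleeve 84; hood 128; button band 20.

Rate = 27/4 = 6.75 sts per in.
cuff: 7.5 × 6.75 = 50.62 → 51.
sleeve: 12.5 × 6.75 = 84.38 → 84.
hood: 19 × 6.75 = 128.25 → 128.
button band: 3 × 6.75 = 20.25 → 20.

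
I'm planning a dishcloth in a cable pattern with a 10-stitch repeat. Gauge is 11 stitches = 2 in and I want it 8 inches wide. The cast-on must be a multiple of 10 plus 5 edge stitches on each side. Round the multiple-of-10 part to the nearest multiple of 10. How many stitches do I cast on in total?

11 / 2 = 5.5 sts per inch.
8 × 5.5 = 44.00 sts.
Less 10 edge sts → 34.00 for the repeat.
Nearest multiple of 10: 30.
Add back 10 edge sts → 40.

Cast on 40 stitches.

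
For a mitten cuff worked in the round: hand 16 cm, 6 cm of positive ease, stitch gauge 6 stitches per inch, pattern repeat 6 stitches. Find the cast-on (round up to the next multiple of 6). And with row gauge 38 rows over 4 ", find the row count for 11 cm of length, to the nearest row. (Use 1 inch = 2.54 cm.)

Finished = 16 + 6 = 22 cm.
22 cm × 1/2.54 = 8.66 inches.
6/1 = 6 sts per in; 8.66 × 6 = 51.97 sts.
Next multiple of 6 → 54.
11 cm = 4.33 inches; × 9.5 = 41.14 → 41 rows.

Cast on 54 stitches; work 41 rows.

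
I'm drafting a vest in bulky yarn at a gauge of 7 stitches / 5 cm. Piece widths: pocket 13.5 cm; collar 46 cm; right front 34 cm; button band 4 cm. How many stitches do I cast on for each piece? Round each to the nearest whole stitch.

Rate = 7/5 = 1.4 sts per cm.
pocket: 13.5 × 1.4 = 18.90 → 19.
collar: 46 × 1.4 = 64.40 → 64.
right front: 34 × 1.4 = 47.60 → 48.
button band: 4 × 1.4 = 5.60 → 6.

pocket 19; collar 64; right front 48; button band 6.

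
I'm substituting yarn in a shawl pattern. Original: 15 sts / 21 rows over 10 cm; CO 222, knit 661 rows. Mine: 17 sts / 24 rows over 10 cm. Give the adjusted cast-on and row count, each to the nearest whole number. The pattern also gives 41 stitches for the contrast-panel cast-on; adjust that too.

Cast on 252 stitches; work 755 rows; contrast-panel cast-on 46 stitches.

Stitches: 222 × 17/15 = 251.60 → 252.
Rows: 661 × 24/21 = 755.43 → 755.
contrast-panel cast-on: 41 × 17/15 = 46.47 → 46.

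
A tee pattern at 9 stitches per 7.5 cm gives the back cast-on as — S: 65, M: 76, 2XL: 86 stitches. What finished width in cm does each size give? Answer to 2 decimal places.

S 54.17 cm; M 63.33 cm; 2XL 71.67 cm.

9/7.5 = 1.2 sts per cm.
S: 65 / 1.2 = 54.167 → 54.17 cm.
M: 76 / 1.2 = 63.333 → 63.33 cm.
2XL: 86 / 1.2 = 71.667 → 71.67 cm.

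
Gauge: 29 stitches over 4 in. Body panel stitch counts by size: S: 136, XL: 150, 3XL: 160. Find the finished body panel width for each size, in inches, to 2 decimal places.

S 18.76 inches; XL 20.69 inches; 3XL 22.07 inches.

29/4 = 7.25 sts per in.
S: 136 / 7.25 = 18.759 → 18.76 in.
XL: 150 / 7.25 = 20.690 → 20.69 in.
3XL: 160 / 7.25 = 22.069 → 22.07 in.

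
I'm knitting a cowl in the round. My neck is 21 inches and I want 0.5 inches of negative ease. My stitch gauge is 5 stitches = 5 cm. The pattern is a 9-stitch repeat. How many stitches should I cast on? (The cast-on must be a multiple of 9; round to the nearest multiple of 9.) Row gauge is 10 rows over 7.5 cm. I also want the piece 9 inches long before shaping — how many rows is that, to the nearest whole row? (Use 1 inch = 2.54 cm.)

Cast on 54 stitches; work 30 rows.

Finished = 21 − 0.5 = 20.5 inches.
20.5 inches × 2.54 = 52.07 cm.
5/5 = 1 sts per cm; 52.07 × 1 = 52.07 sts.
Nearest multiple of 9 → 54.
9 inches = 22.86 cm; × 1.333 = 30.48 → 30 rows.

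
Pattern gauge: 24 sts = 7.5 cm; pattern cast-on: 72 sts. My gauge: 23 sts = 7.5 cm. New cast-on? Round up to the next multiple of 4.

72 stitches.

Scale factor = 23 / 24 = 0.958.
72 × 23 / 24 = 69.00 sts.
→ 72 sts.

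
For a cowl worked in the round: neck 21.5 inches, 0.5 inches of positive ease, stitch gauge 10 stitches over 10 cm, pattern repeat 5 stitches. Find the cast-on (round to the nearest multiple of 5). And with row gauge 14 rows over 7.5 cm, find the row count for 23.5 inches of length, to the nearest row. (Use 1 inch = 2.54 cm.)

Finished = 21.5 + 0.5 = 22 inches.
22 inches × 2.54 = 55.88 cm.
10/10 = 1 sts per cm; 55.88 × 1 = 55.88 sts.
Nearest multiple of 5 → 55.
23.5 inches = 59.69 cm; × 1.867 = 111.42 → 111 rows.

Cast on 55 stitches; work 111 rows.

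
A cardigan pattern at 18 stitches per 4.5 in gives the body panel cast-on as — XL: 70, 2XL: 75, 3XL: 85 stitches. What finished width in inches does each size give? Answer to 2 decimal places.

18/4.5 = 4 sts per in.
XL: 70 / 4 = 17.500 → 17.50 in.
2XL: 75 / 4 = 18.750 → 18.75 in.
3XL: 85 / 4 = 21.250 → 21.25 in.

XL 17.50 inches; 2XL 18.75 inches; 3XL 21.25 inches.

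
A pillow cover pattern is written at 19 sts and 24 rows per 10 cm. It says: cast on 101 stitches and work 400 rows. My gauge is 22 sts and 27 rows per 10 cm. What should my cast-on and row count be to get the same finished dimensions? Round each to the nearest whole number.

Cast on 117 stitches; work 450 rows.

Stitches: 101 × 22/19 = 116.95 → 117.
Rows: 400 × 27/24 = 450.00 → 450.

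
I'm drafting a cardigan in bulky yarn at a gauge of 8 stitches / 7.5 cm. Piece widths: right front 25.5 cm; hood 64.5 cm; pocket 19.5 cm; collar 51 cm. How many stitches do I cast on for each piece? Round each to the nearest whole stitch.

Rate = 8/7.5 = 1.067 sts per cm.
right front: 25.5 × 1.067 = 27.20 → 27.
hood: 64.5 × 1.067 = 68.80 → 69.
pocket: 19.5 × 1.067 = 20.80 → 21.
collar: 51 × 1.067 = 54.40 → 54.

right front 27; hood 69; pocket 21; collar 54.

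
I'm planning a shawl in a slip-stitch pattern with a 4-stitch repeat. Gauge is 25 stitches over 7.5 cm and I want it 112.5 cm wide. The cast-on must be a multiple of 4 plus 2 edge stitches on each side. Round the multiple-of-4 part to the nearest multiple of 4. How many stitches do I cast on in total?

25 / 7.5 = 3.333 sts per cm.
112.5 × 3.333 = 375.00 sts.
Less 4 edge sts → 371.00 for the repeat.
Nearest multiple of 4: 372.
Add back 4 edge sts → 376.

Cast on 376 stitches.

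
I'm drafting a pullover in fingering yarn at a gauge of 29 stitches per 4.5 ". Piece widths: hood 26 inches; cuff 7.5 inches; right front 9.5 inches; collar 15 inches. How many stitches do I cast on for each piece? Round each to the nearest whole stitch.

hood 168; cuff 48; right front 61; collar 97.

Rate = 29/4.5 = 6.444 sts per in.
hood: 26 × 6.444 = 167.56 → 168.
cuff: 7.5 × 6.444 = 48.33 → 48.
right front: 9.5 × 6.444 = 61.22 → 61.
collar: 15 × 6.444 = 96.67 → 97.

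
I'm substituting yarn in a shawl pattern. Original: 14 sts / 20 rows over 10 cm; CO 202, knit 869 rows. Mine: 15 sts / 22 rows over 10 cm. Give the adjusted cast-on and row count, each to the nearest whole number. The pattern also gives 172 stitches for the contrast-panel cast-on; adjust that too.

Cast on 216 stitches; work 956 rows; contrast-panel cast-on 184 stitches.

Stitches: 202 × 15/14 = 216.43 → 216.
Rows: 869 × 22/20 = 955.90 → 956.
contrast-panel cast-on: 172 × 15/14 = 184.29 → 184.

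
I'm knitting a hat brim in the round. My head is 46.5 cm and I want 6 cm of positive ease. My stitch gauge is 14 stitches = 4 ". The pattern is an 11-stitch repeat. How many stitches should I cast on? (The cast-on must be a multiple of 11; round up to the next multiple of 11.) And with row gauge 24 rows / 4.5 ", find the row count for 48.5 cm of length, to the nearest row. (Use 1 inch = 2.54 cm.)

Finished = 46.5 + 6 = 52.5 cm.
52.5 cm × 1/2.54 = 20.67 inches.
14/4 = 3.5 sts per in; 20.67 × 3.5 = 72.34 sts.
Next multiple of 11 → 77.
48.5 cm = 19.09 inches; × 5.333 = 101.84 → 102 rows.

Cast on 77 stitches; work 102 rows.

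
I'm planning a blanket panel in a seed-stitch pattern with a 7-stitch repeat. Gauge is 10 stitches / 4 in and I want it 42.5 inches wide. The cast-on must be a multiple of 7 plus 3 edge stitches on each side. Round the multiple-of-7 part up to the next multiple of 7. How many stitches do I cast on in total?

CO 111 sts.

10 / 4 = 2.5 sts per inch.
42.5 × 2.5 = 106.25 sts.
Less 6 edge sts → 100.25 for the repeat.
Next multiple of 7: 105.
Add back 6 edge sts → 111.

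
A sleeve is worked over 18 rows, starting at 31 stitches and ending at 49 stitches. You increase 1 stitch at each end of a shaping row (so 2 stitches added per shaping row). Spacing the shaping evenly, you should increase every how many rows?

Increase every 2nd row.

Stitches to add: |49 − 31| = 18.
Shaping rows needed: 18 / 2 = 9.
18 rows / 9 = every 2 rows.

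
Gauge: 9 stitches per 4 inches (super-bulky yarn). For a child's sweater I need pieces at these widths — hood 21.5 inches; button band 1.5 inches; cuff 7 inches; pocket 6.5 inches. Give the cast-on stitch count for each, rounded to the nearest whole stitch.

hood 48; button band 3; cuff 16; pocket 15.

Rate = 9/4 = 2.25 sts per in.
hood: 21.5 × 2.25 = 48.38 → 48.
button band: 1.5 × 2.25 = 3.38 → 3.
cuff: 7 × 2.25 = 15.75 → 16.
pocket: 6.5 × 2.25 = 14.62 → 15.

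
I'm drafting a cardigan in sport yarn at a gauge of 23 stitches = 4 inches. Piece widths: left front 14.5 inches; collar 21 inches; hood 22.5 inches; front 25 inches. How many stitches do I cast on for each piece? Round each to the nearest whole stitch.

Rate = 23/4 = 5.75 sts per in.
left front: 14.5 × 5.75 = 83.38 → 83.
collar: 21 × 5.75 = 120.75 → 121.
hood: 22.5 × 5.75 = 129.38 → 129.
front: 25 × 5.75 = 143.75 → 144.

left front 83; collar 121; hood 129; front 144.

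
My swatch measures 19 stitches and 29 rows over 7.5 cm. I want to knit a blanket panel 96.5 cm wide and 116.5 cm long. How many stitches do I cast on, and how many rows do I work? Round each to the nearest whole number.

Stitch gauge = 19/7.5 = 2.533 sts/cm; 96.5 × 2.533 = 244.47 → 244 sts.
Row gauge = 29/7.5 = 3.867 rows/cm; 116.5 × 3.867 = 450.47 → 450 rows.

Cast on 244 stitches and work 450 rows.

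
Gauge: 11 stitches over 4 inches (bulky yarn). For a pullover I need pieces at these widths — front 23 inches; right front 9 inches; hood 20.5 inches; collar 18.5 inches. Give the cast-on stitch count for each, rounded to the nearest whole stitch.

Rate = 11/4 = 2.75 sts per in.
front: 23 × 2.75 = 63.25 → 63.
right front: 9 × 2.75 = 24.75 → 25.
hood: 20.5 × 2.75 = 56.38 → 56.
collar: 18.5 × 2.75 = 50.88 → 51.

front 63; right front 25; hood 56; collar 51.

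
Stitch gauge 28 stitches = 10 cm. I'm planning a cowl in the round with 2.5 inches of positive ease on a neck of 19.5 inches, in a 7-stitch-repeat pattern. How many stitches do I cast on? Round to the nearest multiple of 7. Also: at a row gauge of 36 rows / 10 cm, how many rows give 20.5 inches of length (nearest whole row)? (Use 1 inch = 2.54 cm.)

Cast on 154 stitches; work 187 rows.

Finished = 19.5 + 2.5 = 22 inches.
22 inches × 2.54 = 55.88 cm.
28/10 = 2.8 sts per cm; 55.88 × 2.8 = 156.46 sts.
Nearest multiple of 7 → 154.
20.5 inches = 52.07 cm; × 3.6 = 187.45 → 187 rows.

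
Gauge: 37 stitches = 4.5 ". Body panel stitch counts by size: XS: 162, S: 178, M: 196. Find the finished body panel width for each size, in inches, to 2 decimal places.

XS 19.70 inches; S 21.65 inches; M 23.84 inches.

37/4.5 = 8.222 sts per in.
XS: 162 / 8.222 = 19.703 → 19.70 in.
S: 178 / 8.222 = 21.649 → 21.65 in.
M: 196 / 8.222 = 23.838 → 23.84 in.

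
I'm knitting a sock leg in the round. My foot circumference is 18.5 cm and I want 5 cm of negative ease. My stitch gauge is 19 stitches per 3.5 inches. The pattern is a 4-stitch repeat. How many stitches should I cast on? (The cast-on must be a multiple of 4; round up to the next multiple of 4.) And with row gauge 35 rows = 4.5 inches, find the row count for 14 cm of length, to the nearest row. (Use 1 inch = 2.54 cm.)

Cast on 32 stitches; work 43 rows.

Finished = 18.5 − 5 = 13.5 cm.
13.5 cm × 1/2.54 = 5.31 inches.
19/3.5 = 5.429 sts per in; 5.31 × 5.429 = 28.85 sts.
Next multiple of 4 → 32.
14 cm = 5.51 inches; × 7.778 = 42.87 → 43 rows.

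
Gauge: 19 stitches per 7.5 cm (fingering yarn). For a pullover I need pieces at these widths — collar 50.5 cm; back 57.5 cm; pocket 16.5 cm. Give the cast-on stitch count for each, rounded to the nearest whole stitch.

Rate = 19/7.5 = 2.533 sts per cm.
collar: 50.5 × 2.533 = 127.93 → 128.
back: 57.5 × 2.533 = 145.67 → 146.
pocket: 16.5 × 2.533 = 41.80 → 42.

collar 128; back 146; pocket 42.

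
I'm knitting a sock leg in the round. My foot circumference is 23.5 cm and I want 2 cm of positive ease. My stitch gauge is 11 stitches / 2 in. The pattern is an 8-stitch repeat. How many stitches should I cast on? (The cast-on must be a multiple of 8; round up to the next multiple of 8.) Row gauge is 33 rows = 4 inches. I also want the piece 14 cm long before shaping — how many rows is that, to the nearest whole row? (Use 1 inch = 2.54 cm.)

Cast on 56 stitches; work 45 rows.

Finished = 23.5 + 2 = 25.5 cm.
25.5 cm × 1/2.54 = 10.04 inches.
11/2 = 5.5 sts per in; 10.04 × 5.5 = 55.22 sts.
Next multiple of 8 → 56.
14 cm = 5.51 inches; × 8.25 = 45.47 → 45 rows.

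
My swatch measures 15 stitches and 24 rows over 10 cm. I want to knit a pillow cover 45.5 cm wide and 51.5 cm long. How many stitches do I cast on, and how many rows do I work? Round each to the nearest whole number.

Stitch gauge = 15/10 = 1.5 sts/cm; 45.5 × 1.5 = 68.25 → 68 sts.
Row gauge = 24/10 = 2.4 rows/cm; 51.5 × 2.4 = 123.60 → 124 rows.

Cast on 68 stitches and work 124 rows.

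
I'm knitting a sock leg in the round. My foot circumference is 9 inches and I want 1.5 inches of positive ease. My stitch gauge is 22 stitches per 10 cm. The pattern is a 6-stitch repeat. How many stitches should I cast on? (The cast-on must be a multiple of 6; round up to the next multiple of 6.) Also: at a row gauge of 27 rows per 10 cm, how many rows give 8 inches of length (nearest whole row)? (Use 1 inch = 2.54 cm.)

Finished = 9 + 1.5 = 10.5 inches.
10.5 inches × 2.54 = 26.67 cm.
22/10 = 2.2 sts per cm; 26.67 × 2.2 = 58.67 sts.
Next multiple of 6 → 60.
8 inches = 20.32 cm; × 2.7 = 54.86 → 55 rows.

Cast on 60 stitches; work 55 rows.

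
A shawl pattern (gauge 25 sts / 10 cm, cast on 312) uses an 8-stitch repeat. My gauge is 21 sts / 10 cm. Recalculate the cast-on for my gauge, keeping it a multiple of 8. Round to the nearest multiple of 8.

CO 264 sts.

312 × 21 / 25 = 262.08.
Nearest multiple of 8: 264.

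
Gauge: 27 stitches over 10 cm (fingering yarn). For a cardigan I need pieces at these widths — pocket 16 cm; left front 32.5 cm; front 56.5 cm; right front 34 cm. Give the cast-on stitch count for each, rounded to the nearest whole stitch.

Rate = 27/10 = 2.7 sts per cm.
pocket: 16 × 2.7 = 43.20 → 43.
left front: 32.5 × 2.7 = 87.75 → 88.
front: 56.5 × 2.7 = 152.55 → 153.
right front: 34 × 2.7 = 91.80 → 92.

pocket 43; left front 88; front 153; right front 92.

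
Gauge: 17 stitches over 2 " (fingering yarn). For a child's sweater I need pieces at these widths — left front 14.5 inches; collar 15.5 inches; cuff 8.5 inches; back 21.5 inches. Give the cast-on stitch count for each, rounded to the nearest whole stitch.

left front 123; collar 132; cuff 72; back 183.

Rate = 17/2 = 8.5 sts per in.
left front: 14.5 × 8.5 = 123.25 → 123.
collar: 15.5 × 8.5 = 131.75 → 132.
cuff: 8.5 × 8.5 = 72.25 → 72.
back: 21.5 × 8.5 = 182.75 → 183.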